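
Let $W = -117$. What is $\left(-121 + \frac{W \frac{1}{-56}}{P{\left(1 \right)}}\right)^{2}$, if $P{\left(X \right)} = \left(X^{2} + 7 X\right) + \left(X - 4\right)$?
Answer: $\frac{1139940169}{78400} \approx 14540.0$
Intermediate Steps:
$P{\left(X \right)} = -4 + X^{2} + 8 X$ ($P{\left(X \right)} = \left(X^{2} + 7 X\right) + \left(-4 + X\right) = -4 + X^{2} + 8 X$)
$\left(-121 + \frac{W \frac{1}{-56}}{P{\left(1 \right)}}\right)^{2} = \left(-121 + \frac{\left(-117\right) \frac{1}{-56}}{-4 + 1^{2} + 8 \cdot 1}\right)^{2} = \left(-121 + \frac{\left(-117\right) \left(- \frac{1}{56}\right)}{-4 + 1 + 8}\right)^{2} = \left(-121 + \frac{117}{56 \cdot 5}\right)^{2} = \left(-121 + \frac{117}{56} \cdot \frac{1}{5}\right)^{2} = \left(-121 + \frac{117}{280}\right)^{2} = \left(- \frac{33763}{280}\right)^{2} = \frac{1139940169}{78400}$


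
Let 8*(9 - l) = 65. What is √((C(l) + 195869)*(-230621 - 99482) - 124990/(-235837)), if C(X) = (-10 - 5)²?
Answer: 2*I*√18368833973812933543/33691 ≈ 2.5442e+5*I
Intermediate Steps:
l = 7/8 (l = 9 - ⅛*65 = 9 - 65/8 = 7/8 ≈ 0.87500)
C(X) = 225 (C(X) = (-15)² = 225)
√((C(l) + 195869)*(-230621 - 99482) - 124990/(-235837)) = √((225 + 195869)*(-230621 - 99482) - 124990/(-235837)) = √(196094*(-330103) - 124990*(-1/235837)) = √(-64731217682 + 124990/235837) = √(-15266016184344844/235837) = 2*I*√18368833973812933543/33691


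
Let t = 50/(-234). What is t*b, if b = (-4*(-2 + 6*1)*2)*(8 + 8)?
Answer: 12800/117 ≈ 109.40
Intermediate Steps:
t = -25/117 (t = 50*(-1/234) = -25/117 ≈ -0.21368)
b = -512 (b = (-4*(-2 + 6)*2)*16 = (-4*4*2)*16 = -16*2*16 = -32*16 = -512)
t*b = -25/117*(-512) = 12800/117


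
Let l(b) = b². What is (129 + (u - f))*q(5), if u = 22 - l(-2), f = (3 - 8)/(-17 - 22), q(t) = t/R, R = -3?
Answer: -28640/117 ≈ -244.79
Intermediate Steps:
q(t) = -t/3 (q(t) = t/(-3) = t*(-⅓) = -t/3)
f = 5/39 (f = -5/(-39) = -5*(-1/39) = 5/39 ≈ 0.12821)
u = 18 (u = 22 - 1*(-2)² = 22 - 1*4 = 22 - 4 = 18)
(129 + (u - f))*q(5) = (129 + (18 - 1*5/39))*(-⅓*5) = (129 + (18 - 5/39))*(-5/3) = (129 + 697/39)*(-5/3) = (5728/39)*(-5/3) = -28640/117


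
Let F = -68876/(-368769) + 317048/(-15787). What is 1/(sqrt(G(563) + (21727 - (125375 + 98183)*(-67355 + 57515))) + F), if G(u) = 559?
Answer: 337167384544581042750/37279293156673598018553855127 + 33892845287168977209*sqrt(2199833006)/74558586313347196037107710254 ≈ 2.1330e-5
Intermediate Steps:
F = -115830128500/5821756203 (F = -68876*(-1/368769) + 317048*(-1/15787) = 68876/368769 - 317048/15787 = -115830128500/5821756203 ≈ -19.896)
1/(sqrt(G(563) + (21727 - (125375 + 98183)*(-67355 + 57515))) + F) = 1/(sqrt(559 + (21727 - (125375 + 98183)*(-67355 + 57515))) - 115830128500/5821756203) = 1/(sqrt(559 + (21727 - 223558*(-9840))) - 115830128500/5821756203) = 1/(sqrt(559 + (21727 - 1*(-2199810720))) - 115830128500/5821756203) = 1/(sqrt(559 + (21727 + 2199810720)) - 115830128500/5821756203) = 1/(sqrt(559 + 2199832447) - 115830128500/5821756203) = 1/(sqrt(2199833006) - 115830128500/5821756203) = 1/(-115830128500/5821756203 + sqrt(2199833006))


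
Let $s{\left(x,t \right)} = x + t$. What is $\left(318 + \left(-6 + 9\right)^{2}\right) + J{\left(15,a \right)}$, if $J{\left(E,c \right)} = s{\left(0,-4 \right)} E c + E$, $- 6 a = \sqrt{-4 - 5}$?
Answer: $342 + 30 i \approx 342.0 + 30.0 i$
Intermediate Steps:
$s{\left(x,t \right)} = t + x$
$a = - \frac{i}{2}$ ($a = - \frac{\sqrt{-4 - 5}}{6} = - \frac{\sqrt{-9}}{6} = - \frac{3 i}{6} = - \frac{i}{2} \approx - 0.5 i$)
$J{\left(E,c \right)} = E - 4 E c$ ($J{\left(E,c \right)} = \left(-4 + 0\right) E c + E = - 4 E c + E = E - 4 E c$)
$\left(318 + \left(-6 + 9\right)^{2}\right) + J{\left(15,a \right)} = \left(318 + \left(-6 + 9\right)^{2}\right) + 15 \left(1 - 4 \left(- \frac{i}{2}\right)\right) = \left(318 + 3^{2}\right) + 15 \left(1 + 2 i\right) = \left(318 + 9\right) + \left(15 + 30 i\right) = 327 + \left(15 + 30 i\right) = 342 + 30 i$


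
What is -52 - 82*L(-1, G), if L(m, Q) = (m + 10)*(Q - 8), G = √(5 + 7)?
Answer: 5852 - 1476*√3 ≈ 3295.5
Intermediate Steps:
G = 2*√3 (G = √12 = 2*√3 ≈ 3.4641)
L(m, Q) = (-8 + Q)*(10 + m) (L(m, Q) = (10 + m)*(-8 + Q) = (-8 + Q)*(10 + m))
-52 - 82*L(-1, G) = -52 - 82*(-80 - 8*(-1) + 10*(2*√3) + (2*√3)*(-1)) = -52 - 82*(-80 + 8 + 20*√3 - 2*√3) = -52 - 82*(-72 + 18*√3) = -52 + (5904 - 1476*√3) = 5852 - 1476*√3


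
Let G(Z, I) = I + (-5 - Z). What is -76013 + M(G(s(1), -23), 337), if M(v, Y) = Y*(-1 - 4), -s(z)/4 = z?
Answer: -77698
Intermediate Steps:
s(z) = -4*z
G(Z, I) = -5 + I - Z
M(v, Y) = -5*Y (M(v, Y) = Y*(-5) = -5*Y)
-76013 + M(G(s(1), -23), 337) = -76013 - 5*337 = -76013 - 1685 = -77698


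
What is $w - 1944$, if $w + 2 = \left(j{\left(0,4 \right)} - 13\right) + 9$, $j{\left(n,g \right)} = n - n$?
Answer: $-1950$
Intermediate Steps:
$j{\left(n,g \right)} = 0$
$w = -6$ ($w = -2 + \left(\left(0 - 13\right) + 9\right) = -2 + \left(-13 + 9\right) = -2 - 4 = -6$)
$w - 1944 = -6 - 1944 = -1950$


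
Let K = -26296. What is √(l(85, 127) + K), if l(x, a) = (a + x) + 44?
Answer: 2*I*√6510 ≈ 161.37*I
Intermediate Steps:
l(x, a) = 44 + a + x
√(l(85, 127) + K) = √((44 + 127 + 85) - 26296) = √(256 - 26296) = √(-26040) = 2*I*√6510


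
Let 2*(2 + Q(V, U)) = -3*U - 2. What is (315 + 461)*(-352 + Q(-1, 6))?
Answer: -282464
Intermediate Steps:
Q(V, U) = -3 - 3*U/2 (Q(V, U) = -2 + (-3*U - 2)/2 = -2 + (-2 - 3*U)/2 = -2 + (-1 - 3*U/2) = -3 - 3*U/2)
(315 + 461)*(-352 + Q(-1, 6)) = (315 + 461)*(-352 + (-3 - 3/2*6)) = 776*(-352 + (-3 - 9)) = 776*(-352 - 12) = 776*(-364) = -282464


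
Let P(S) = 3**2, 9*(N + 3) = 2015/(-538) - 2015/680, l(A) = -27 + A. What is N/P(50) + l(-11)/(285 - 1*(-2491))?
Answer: -147331453/342755496 ≈ -0.42984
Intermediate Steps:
N = -411065/109752 (N = -3 + (2015/(-538) - 2015/680)/9 = -3 + (2015*(-1/538) - 2015*1/680)/9 = -3 + (-2015/538 - 403/136)/9 = -3 + (1/9)*(-245427/36584) = -3 - 81809/109752 = -411065/109752 ≈ -3.7454)
P(S) = 9
N/P(50) + l(-11)/(285 - 1*(-2491)) = -411065/109752/9 + (-27 - 11)/(285 - 1*(-2491)) = -411065/109752*1/9 - 38/(285 + 2491) = -411065/987768 - 38/2776 = -411065/987768 - 38*1/2776 = -411065/987768 - 19/1388 = -147331453/342755496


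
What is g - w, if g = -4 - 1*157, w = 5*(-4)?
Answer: -141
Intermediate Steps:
w = -20
g = -161 (g = -4 - 157 = -161)
g - w = -161 - 1*(-20) = -161 + 20 = -141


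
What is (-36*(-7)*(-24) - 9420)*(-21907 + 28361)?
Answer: -99830472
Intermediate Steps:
(-36*(-7)*(-24) - 9420)*(-21907 + 28361) = (252*(-24) - 9420)*6454 = (-6048 - 9420)*6454 = -15468*6454 = -99830472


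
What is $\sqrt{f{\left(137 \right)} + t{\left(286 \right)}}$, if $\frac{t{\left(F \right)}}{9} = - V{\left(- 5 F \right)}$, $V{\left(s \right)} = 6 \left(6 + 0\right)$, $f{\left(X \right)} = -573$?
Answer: $i \sqrt{897} \approx 29.95 i$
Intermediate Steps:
$V{\left(s \right)} = 36$ ($V{\left(s \right)} = 6 \cdot 6 = 36$)
$t{\left(F \right)} = -324$ ($t{\left(F \right)} = 9 \left(\left(-1\right) 36\right) = 9 \left(-36\right) = -324$)
$\sqrt{f{\left(137 \right)} + t{\left(286 \right)}} = \sqrt{-573 - 324} = \sqrt{-897} = i \sqrt{897}$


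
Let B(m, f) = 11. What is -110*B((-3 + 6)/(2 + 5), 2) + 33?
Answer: -1177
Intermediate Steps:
-110*B((-3 + 6)/(2 + 5), 2) + 33 = -110*11 + 33 = -1210 + 33 = -1177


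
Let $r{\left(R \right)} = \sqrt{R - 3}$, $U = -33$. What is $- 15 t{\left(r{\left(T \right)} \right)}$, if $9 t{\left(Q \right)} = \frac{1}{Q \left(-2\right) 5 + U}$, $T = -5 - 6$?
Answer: $\frac{55}{2489} - \frac{50 i \sqrt{14}}{7467} \approx 0.022097 - 0.025055 i$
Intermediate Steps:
$T = -11$ ($T = -5 - 6 = -11$)
$r{\left(R \right)} = \sqrt{-3 + R}$
$t{\left(Q \right)} = \frac{1}{9 \left(-33 - 10 Q\right)}$ ($t{\left(Q \right)} = \frac{1}{9 \left(Q \left(-2\right) 5 - 33\right)} = \frac{1}{9 \left(- 2 Q 5 - 33\right)} = \frac{1}{9 \left(- 10 Q - 33\right)} = \frac{1}{9 \left(-33 - 10 Q\right)}$)
$- 15 t{\left(r{\left(T \right)} \right)} = - 15 \left(- \frac{1}{297 + 90 \sqrt{-3 - 11}}\right) = - 15 \left(- \frac{1}{297 + 90 \sqrt{-14}}\right) = - 15 \left(- \frac{1}{297 + 90 i \sqrt{14}}\right) = \frac{15}{297 + 90 i \sqrt{14}}$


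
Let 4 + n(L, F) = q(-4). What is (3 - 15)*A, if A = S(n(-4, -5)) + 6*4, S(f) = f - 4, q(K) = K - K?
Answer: -192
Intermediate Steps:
q(K) = 0
n(L, F) = -4 (n(L, F) = -4 + 0 = -4)
S(f) = -4 + f
A = 16 (A = (-4 - 4) + 6*4 = -8 + 24 = 16)
(3 - 15)*A = (3 - 15)*16 = -12*16 = -192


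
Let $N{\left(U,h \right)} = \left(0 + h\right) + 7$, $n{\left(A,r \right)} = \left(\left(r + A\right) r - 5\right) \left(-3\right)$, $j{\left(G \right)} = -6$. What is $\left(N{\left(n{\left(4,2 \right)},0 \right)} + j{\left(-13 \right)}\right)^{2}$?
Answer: $1$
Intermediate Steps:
$n{\left(A,r \right)} = 15 - 3 r \left(A + r\right)$ ($n{\left(A,r \right)} = \left(\left(A + r\right) r - 5\right) \left(-3\right) = \left(r \left(A + r\right) - 5\right) \left(-3\right) = \left(-5 + r \left(A + r\right)\right) \left(-3\right) = 15 - 3 r \left(A + r\right)$)
$N{\left(U,h \right)} = 7 + h$ ($N{\left(U,h \right)} = h + 7 = 7 + h$)
$\left(N{\left(n{\left(4,2 \right)},0 \right)} + j{\left(-13 \right)}\right)^{2} = \left(\left(7 + 0\right) - 6\right)^{2} = \left(7 - 6\right)^{2} = 1^{2} = 1$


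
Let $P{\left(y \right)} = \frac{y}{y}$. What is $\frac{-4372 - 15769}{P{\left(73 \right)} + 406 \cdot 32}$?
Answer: $- \frac{20141}{12993} \approx -1.5501$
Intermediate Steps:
$P{\left(y \right)} = 1$
$\frac{-4372 - 15769}{P{\left(73 \right)} + 406 \cdot 32} = \frac{-4372 - 15769}{1 + 406 \cdot 32} = - \frac{20141}{1 + 12992} = - \frac{20141}{12993}$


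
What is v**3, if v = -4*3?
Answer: -1728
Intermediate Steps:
v = -12
v**3 = (-12)**3 = -1728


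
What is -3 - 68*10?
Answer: -683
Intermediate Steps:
-3 - 68*10 = -3 - 34*20 = -3 - 680 = -683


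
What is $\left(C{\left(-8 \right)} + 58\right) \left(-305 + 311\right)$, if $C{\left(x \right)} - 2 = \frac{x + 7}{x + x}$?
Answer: $\frac{2883}{8} \approx 360.38$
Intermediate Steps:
$C{\left(x \right)} = 2 + \frac{7 + x}{2 x}$ ($C{\left(x \right)} = 2 + \frac{x + 7}{x + x} = 2 + \frac{7 + x}{2 x}$)
$\left(C{\left(-8 \right)} + 58\right) \left(-305 + 311\right) = \left(\frac{7 + 5 \left(-8\right)}{2 \left(-8\right)} + 58\right) \left(-305 + 311\right) = \left(\frac{1}{2} \left(- \frac{1}{8}\right) \left(7 - 40\right) + 58\right) 6 = \left(\frac{1}{2} \left(- \frac{1}{8}\right) \left(-33\right) + 58\right) 6 = \left(\frac{33}{16} + 58\right) 6 = \frac{961}{16} \cdot 6 = \frac{2883}{8}$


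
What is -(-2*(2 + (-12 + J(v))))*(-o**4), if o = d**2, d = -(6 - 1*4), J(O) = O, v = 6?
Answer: 2048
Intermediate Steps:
d = -2 (d = -(6 - 4) = -1*2 = -2)
o = 4 (o = (-2)**2 = 4)
-(-2*(2 + (-12 + J(v))))*(-o**4) = -(-2*(2 + (-12 + 6)))*(-1*4**4) = -(-2*(2 - 6))*(-1*256) = -(-2*(-4))*(-256) = -8*(-256) = -1*(-2048) = 2048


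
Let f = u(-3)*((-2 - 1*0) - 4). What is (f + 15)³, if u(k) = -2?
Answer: 19683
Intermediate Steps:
f = 12 (f = -2*((-2 - 1*0) - 4) = -2*((-2 + 0) - 4) = -2*(-2 - 4) = -2*(-6) = 12)
(f + 15)³ = (12 + 15)³ = 27³ = 19683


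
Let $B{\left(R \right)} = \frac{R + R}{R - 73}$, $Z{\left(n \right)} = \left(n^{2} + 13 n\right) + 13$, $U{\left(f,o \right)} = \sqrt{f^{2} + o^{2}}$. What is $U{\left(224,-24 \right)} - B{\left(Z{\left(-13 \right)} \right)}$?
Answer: $\frac{13}{30} + 8 \sqrt{793} \approx 225.72$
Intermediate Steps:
$Z{\left(n \right)} = 13 + n^{2} + 13 n$
$B{\left(R \right)} = \frac{2 R}{-73 + R}$
$U{\left(224,-24 \right)} - B{\left(Z{\left(-13 \right)} \right)} = \sqrt{224^{2} + \left(-24\right)^{2}} - \frac{2 \left(13 + \left(-13\right)^{2} + 13 \left(-13\right)\right)}{-73 + \left(13 + \left(-13\right)^{2} + 13 \left(-13\right)\right)} = \sqrt{50176 + 576} - \frac{2 \left(13 + 169 - 169\right)}{-73 + \left(13 + 169 - 169\right)} = \sqrt{50752} - 2 \cdot 13 \frac{1}{-73 + 13} = 8 \sqrt{793} - 2 \cdot 13 \frac{1}{-60} = 8 \sqrt{793} - 2 \cdot 13 \left(- \frac{1}{60}\right) = 8 \sqrt{793} - - \frac{13}{30} = 8 \sqrt{793} + \frac{13}{30} = \frac{13}{30} + 8 \sqrt{793}$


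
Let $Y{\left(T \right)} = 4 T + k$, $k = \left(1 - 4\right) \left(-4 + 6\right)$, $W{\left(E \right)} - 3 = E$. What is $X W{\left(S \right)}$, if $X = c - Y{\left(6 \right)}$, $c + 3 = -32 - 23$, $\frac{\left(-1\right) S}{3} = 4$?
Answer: $684$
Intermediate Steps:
$S = -12$ ($S = \left(-3\right) 4 = -12$)
$W{\left(E \right)} = 3 + E$
$k = -6$ ($k = \left(-3\right) 2 = -6$)
$c = -58$ ($c = -3 - 55 = -58$)
$Y{\left(T \right)} = -6 + 4 T$ ($Y{\left(T \right)} = 4 T - 6 = -6 + 4 T$)
$X = -76$ ($X = -58 - \left(-6 + 4 \cdot 6\right) = -58 - \left(-6 + 24\right) = -58 - 18 = -76$)
$X W{\left(S \right)} = - 76 \left(3 - 12\right) = \left(-76\right) \left(-9\right) = 684$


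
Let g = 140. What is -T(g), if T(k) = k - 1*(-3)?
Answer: -143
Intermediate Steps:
T(k) = 3 + k (T(k) = k + 3 = 3 + k)
-T(g) = -(3 + 140) = -1*143 = -143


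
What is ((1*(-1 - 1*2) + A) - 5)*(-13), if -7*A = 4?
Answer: 780/7 ≈ 111.43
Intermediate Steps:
A = -4/7 (A = -⅐*4 = -4/7 ≈ -0.57143)
((1*(-1 - 1*2) + A) - 5)*(-13) = ((1*(-1 - 1*2) - 4/7) - 5)*(-13) = ((1*(-1 - 2) - 4/7) - 5)*(-13) = ((1*(-3) - 4/7) - 5)*(-13) = ((-3 - 4/7) - 5)*(-13) = (-25/7 - 5)*(-13) = -60/7*(-13) = 780/7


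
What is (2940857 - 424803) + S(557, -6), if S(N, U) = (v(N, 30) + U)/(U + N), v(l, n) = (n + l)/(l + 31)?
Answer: 815171300411/323988 ≈ 2.5161e+6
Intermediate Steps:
v(l, n) = (l + n)/(31 + l)
S(N, U) = (U + (30 + N)/(31 + N))/(N + U) (S(N, U) = ((N + 30)/(31 + N) + U)/(U + N) = ((30 + N)/(31 + N) + U)/(N + U) = (U + (30 + N)/(31 + N))/(N + U))
(2940857 - 424803) + S(557, -6) = (2940857 - 424803) + (30 + 557 - 6*(31 + 557))/((31 + 557)*(557 - 6)) = 2516054 + (30 + 557 - 6*588)/(588*551) = 2516054 + (1/588)*(1/551)*(30 + 557 - 3528) = 2516054 + (1/588)*(1/551)*(-2941) = 2516054 - 2941/323988 = 815171300411/323988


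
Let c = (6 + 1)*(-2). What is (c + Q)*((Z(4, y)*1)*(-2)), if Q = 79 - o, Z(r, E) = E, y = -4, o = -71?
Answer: 1088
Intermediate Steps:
c = -14 (c = 7*(-2) = -14)
Q = 150 (Q = 79 - 1*(-71) = 79 + 71 = 150)
(c + Q)*((Z(4, y)*1)*(-2)) = (-14 + 150)*(-4*1*(-2)) = 136*(-4*(-2)) = 136*8 = 1088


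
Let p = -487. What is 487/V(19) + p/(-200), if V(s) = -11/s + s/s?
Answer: 57953/50 ≈ 1159.1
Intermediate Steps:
V(s) = 1 - 11/s (V(s) = -11/s + 1 = 1 - 11/s)
487/V(19) + p/(-200) = 487/(((-11 + 19)/19)) - 487/(-200) = 487/(((1/19)*8)) - 487*(-1/200) = 487/(8/19) + 487/200 = 487*(19/8) + 487/200 = 9253/8 + 487/200 = 57953/50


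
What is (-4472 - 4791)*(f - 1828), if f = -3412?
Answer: 48538120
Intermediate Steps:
(-4472 - 4791)*(f - 1828) = (-4472 - 4791)*(-3412 - 1828) = -9263*(-5240) = 48538120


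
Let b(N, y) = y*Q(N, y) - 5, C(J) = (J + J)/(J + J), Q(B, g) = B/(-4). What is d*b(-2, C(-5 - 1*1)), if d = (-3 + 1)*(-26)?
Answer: -234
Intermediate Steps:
Q(B, g) = -B/4 (Q(B, g) = B*(-1/4) = -B/4)
d = 52 (d = -2*(-26) = 52)
C(J) = 1 (C(J) = (2*J)/((2*J)) = (2*J)*(1/(2*J)) = 1)
b(N, y) = -5 - N*y/4 (b(N, y) = y*(-N/4) - 5 = -N*y/4 - 5 = -5 - N*y/4)
d*b(-2, C(-5 - 1*1)) = 52*(-5 - 1/4*(-2)*1) = 52*(-5 + 1/2) = 52*(-9/2) = -234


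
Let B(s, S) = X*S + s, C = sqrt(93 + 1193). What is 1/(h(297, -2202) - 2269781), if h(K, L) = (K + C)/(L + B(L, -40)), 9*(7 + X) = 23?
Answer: -3283776928122404/7453454710459757094355 + 342324*sqrt(1286)/7453454710459757094355 ≈ -4.4057e-7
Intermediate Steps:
X = -40/9 (X = -7 + (1/9)*23 = -7 + 23/9 = -40/9 ≈ -4.4444)
C = sqrt(1286) ≈ 35.861
B(s, S) = s - 40*S/9 (B(s, S) = -40*S/9 + s = s - 40*S/9)
h(K, L) = (K + sqrt(1286))/(1600/9 + 2*L) (h(K, L) = (K + sqrt(1286))/(L + (L - 40/9*(-40))) = (K + sqrt(1286))/(L + (L + 1600/9)) = (K + sqrt(1286))/(L + (1600/9 + L)) = (K + sqrt(1286))/(1600/9 + 2*L))
1/(h(297, -2202) - 2269781) = 1/(9*(297 + sqrt(1286))/(2*(800 + 9*(-2202))) - 2269781) = 1/(9*(297 + sqrt(1286))/(2*(800 - 19818)) - 2269781) = 1/((9/2)*(297 + sqrt(1286))/(-19018) - 2269781) = 1/((9/2)*(-1/19018)*(297 + sqrt(1286)) - 2269781) = 1/((-2673/38036 - 9*sqrt(1286)/38036) - 2269781) = 1/(-86333392789/38036 - 9*sqrt(1286)/38036)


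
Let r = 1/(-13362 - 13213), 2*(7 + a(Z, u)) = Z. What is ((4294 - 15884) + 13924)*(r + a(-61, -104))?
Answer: -2325979209/26575 ≈ -87525.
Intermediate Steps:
a(Z, u) = -7 + Z/2
r = -1/26575 (r = 1/(-26575) = -1/26575 ≈ -3.7629e-5)
((4294 - 15884) + 13924)*(r + a(-61, -104)) = ((4294 - 15884) + 13924)*(-1/26575 + (-7 + (½)*(-61))) = (-11590 + 13924)*(-1/26575 + (-7 - 61/2)) = 2334*(-1/26575 - 75/2) = 2334*(-1993127/53150) = -2325979209/26575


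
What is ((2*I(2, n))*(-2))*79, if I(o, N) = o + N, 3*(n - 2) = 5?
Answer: -5372/3 ≈ -1790.7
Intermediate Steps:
n = 11/3 (n = 2 + (⅓)*5 = 2 + 5/3 = 11/3 ≈ 3.6667)
I(o, N) = N + o
((2*I(2, n))*(-2))*79 = ((2*(11/3 + 2))*(-2))*79 = ((2*(17/3))*(-2))*79 = ((34/3)*(-2))*79 = -68/3*79 = -5372/3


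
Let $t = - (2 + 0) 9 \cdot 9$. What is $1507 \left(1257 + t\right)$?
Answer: $1650165$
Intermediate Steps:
$t = -162$ ($t = \left(-1\right) 2 \cdot 9 \cdot 9 = \left(-2\right) 9 \cdot 9 = \left(-18\right) 9 = -162$)
$1507 \left(1257 + t\right) = 1507 \left(1257 - 162\right) = 1507 \cdot 1095 = 1650165$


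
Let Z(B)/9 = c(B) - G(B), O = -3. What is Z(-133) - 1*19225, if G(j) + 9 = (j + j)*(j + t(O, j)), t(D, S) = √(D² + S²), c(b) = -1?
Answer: -337555 + 2394*√17698 ≈ -19072.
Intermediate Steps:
G(j) = -9 + 2*j*(j + √(9 + j²)) (G(j) = -9 + (j + j)*(j + √((-3)² + j²)) = -9 + (2*j)*(j + √(9 + j²)) = -9 + 2*j*(j + √(9 + j²)))
Z(B) = 72 - 18*B² - 18*B*√(9 + B²) (Z(B) = 9*(-1 - (-9 + 2*B² + 2*B*√(9 + B²))) = 9*(-1 + (9 - 2*B² - 2*B*√(9 + B²))) = 9*(8 - 2*B² - 2*B*√(9 + B²)) = 72 - 18*B² - 18*B*√(9 + B²))
Z(-133) - 1*19225 = (72 - 18*(-133)² - 18*(-133)*√(9 + (-133)²)) - 1*19225 = (72 - 18*17689 - 18*(-133)*√(9 + 17689)) - 19225 = (72 - 318402 - 18*(-133)*√17698) - 19225 = (72 - 318402 + 2394*√17698) - 19225 = (-318330 + 2394*√17698) - 19225 = -337555 + 2394*√17698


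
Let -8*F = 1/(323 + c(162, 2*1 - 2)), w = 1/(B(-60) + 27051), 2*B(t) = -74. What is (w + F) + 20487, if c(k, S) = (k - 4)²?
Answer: 55978926206705/2732412072 ≈ 20487.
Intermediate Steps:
B(t) = -37 (B(t) = (½)*(-74) = -37)
c(k, S) = (-4 + k)²
w = 1/27014 (w = 1/(-37 + 27051) = 1/27014 ≈ 3.7018e-5)
F = -1/202296 (F = -1/(8*(323 + (-4 + 162)²)) = -1/(8*(323 + 158²)) = -1/(8*(323 + 24964)) = -⅛/25287 = -⅛*1/25287 = -1/202296 ≈ -4.9432e-6)
(w + F) + 20487 = (1/27014 - 1/202296) + 20487 = 87641/2732412072 + 20487 = 55978926206705/2732412072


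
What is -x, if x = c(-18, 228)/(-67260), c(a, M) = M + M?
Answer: 2/295 ≈ 0.0067797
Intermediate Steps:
c(a, M) = 2*M
x = -2/295 (x = (2*228)/(-67260) = 456*(-1/67260) = -2/295 ≈ -0.0067797)
-x = -1*(-2/295) = 2/295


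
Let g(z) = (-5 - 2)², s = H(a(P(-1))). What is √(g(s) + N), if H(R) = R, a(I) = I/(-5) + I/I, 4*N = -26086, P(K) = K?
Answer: I*√25890/2 ≈ 80.452*I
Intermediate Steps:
N = -13043/2 (N = (¼)*(-26086) = -13043/2 ≈ -6521.5)
a(I) = 1 - I/5 (a(I) = I*(-⅕) + 1 = -I/5 + 1 = 1 - I/5)
s = 6/5 (s = 1 - ⅕*(-1) = 1 + ⅕ = 6/5 ≈ 1.2000)
g(z) = 49 (g(z) = (-7)² = 49)
√(g(s) + N) = √(49 - 13043/2) = √(-12945/2) = I*√25890/2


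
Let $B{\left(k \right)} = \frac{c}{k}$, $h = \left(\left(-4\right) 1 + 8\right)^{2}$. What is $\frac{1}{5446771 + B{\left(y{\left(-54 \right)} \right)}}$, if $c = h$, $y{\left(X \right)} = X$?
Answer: $\frac{27}{147062809} \approx 1.8359 \cdot 10^{-7}$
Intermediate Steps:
$h = 16$ ($h = \left(-4 + 8\right)^{2} = 4^{2} = 16$)
$c = 16$
$B{\left(k \right)} = \frac{16}{k}$
$\frac{1}{5446771 + B{\left(y{\left(-54 \right)} \right)}} = \frac{1}{5446771 + \frac{16}{-54}} = \frac{1}{5446771 + 16 \left(- \frac{1}{54}\right)} = \frac{1}{5446771 - \frac{8}{27}} = \frac{1}{\frac{147062809}{27}} = \frac{27}{147062809}$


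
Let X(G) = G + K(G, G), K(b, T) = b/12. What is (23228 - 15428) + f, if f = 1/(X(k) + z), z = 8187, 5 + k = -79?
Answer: 63148801/8096 ≈ 7800.0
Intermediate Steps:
k = -84 (k = -5 - 79 = -84)
K(b, T) = b/12 (K(b, T) = b*(1/12) = b/12)
X(G) = 13*G/12 (X(G) = G + G/12 = 13*G/12)
f = 1/8096 (f = 1/((13/12)*(-84) + 8187) = 1/(-91 + 8187) = 1/8096 ≈ 0.00012352)
(23228 - 15428) + f = (23228 - 15428) + 1/8096 = 7800 + 1/8096 = 63148801/8096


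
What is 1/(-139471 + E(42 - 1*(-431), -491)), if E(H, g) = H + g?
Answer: -1/139489 ≈ -7.1690e-6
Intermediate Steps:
1/(-139471 + E(42 - 1*(-431), -491)) = 1/(-139471 + ((42 - 1*(-431)) - 491)) = 1/(-139471 + ((42 + 431) - 491)) = 1/(-139471 + (473 - 491)) = 1/(-139471 - 18) = 1/(-139489) = -1/139489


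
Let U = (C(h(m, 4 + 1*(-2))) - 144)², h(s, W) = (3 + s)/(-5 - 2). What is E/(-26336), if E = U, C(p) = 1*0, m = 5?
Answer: -648/823 ≈ -0.78736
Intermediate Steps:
h(s, W) = -3/7 - s/7 (h(s, W) = (3 + s)/(-7) = (3 + s)*(-⅐) = -3/7 - s/7)
C(p) = 0
U = 20736 (U = (0 - 144)² = (-144)² = 20736)
E = 20736
E/(-26336) = 20736/(-26336) = 20736*(-1/26336) = -648/823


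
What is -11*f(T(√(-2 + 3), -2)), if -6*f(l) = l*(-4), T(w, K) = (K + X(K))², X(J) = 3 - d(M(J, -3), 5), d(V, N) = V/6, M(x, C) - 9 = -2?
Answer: -11/54 ≈ -0.20370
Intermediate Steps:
M(x, C) = 7 (M(x, C) = 9 - 2 = 7)
d(V, N) = V/6 (d(V, N) = V*(⅙) = V/6)
X(J) = 11/6 (X(J) = 3 - 7/6 = 11/6)
T(w, K) = (11/6 + K)² (T(w, K) = (K + 11/6)² = (11/6 + K)²)
f(l) = 2*l/3 (f(l) = -l*(-4)/6 = -(-2)*l/3 = 2*l/3)
-11*f(T(√(-2 + 3), -2)) = -22*(11 + 6*(-2))²/36/3 = -22*(11 - 12)²/36/3 = -22*(1/36)*(-1)²/3 = -22*(1/36)*1/3 = -22/(3*36) = -11*1/54 = -11/54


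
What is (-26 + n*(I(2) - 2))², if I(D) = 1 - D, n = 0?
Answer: 676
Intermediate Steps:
(-26 + n*(I(2) - 2))² = (-26 + 0*((1 - 1*2) - 2))² = (-26 + 0*((1 - 2) - 2))² = (-26 + 0*(-1 - 2))² = (-26 + 0*(-3))² = (-26 + 0)² = (-26)² = 676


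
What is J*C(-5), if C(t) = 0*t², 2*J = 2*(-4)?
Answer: 0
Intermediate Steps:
J = -4 (J = (2*(-4))/2 = (½)*(-8) = -4)
C(t) = 0
J*C(-5) = -4*0 = 0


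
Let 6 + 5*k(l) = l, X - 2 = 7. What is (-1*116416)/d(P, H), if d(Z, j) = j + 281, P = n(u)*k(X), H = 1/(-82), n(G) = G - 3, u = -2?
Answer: -9546112/23041 ≈ -414.31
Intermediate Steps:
X = 9 (X = 2 + 7 = 9)
n(G) = -3 + G
k(l) = -6/5 + l/5
H = -1/82 ≈ -0.012195
P = -3 (P = (-3 - 2)*(-6/5 + (1/5)*9) = -5*(-6/5 + 9/5) = -5*3/5 = -3)
d(Z, j) = 281 + j
(-1*116416)/d(P, H) = (-1*116416)/(281 - 1/82) = -116416/23041/82 = -116416*82/23041 = -9546112/23041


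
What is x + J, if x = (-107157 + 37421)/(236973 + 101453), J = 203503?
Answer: 34435318271/169213 ≈ 2.0350e+5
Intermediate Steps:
x = -34868/169213 (x = -69736/338426 = -69736*1/338426 = -34868/169213 ≈ -0.20606)
x + J = -34868/169213 + 203503 = 34435318271/169213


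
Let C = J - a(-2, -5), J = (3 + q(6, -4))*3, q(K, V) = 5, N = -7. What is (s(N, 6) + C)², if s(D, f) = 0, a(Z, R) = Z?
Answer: 676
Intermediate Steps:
J = 24 (J = (3 + 5)*3 = 8*3 = 24)
C = 26 (C = 24 - 1*(-2) = 24 + 2 = 26)
(s(N, 6) + C)² = (0 + 26)² = 26² = 676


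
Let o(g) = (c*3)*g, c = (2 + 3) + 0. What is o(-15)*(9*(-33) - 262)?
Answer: 125775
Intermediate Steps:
c = 5 (c = 5 + 0 = 5)
o(g) = 15*g (o(g) = (5*3)*g = 15*g)
o(-15)*(9*(-33) - 262) = (15*(-15))*(9*(-33) - 262) = -225*(-297 - 262) = -225*(-559) = 125775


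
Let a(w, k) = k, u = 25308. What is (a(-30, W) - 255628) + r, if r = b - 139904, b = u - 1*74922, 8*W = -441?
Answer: -3561609/8 ≈ -4.4520e+5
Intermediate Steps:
W = -441/8 (W = (1/8)*(-441) = -441/8 ≈ -55.125)
b = -49614 (b = 25308 - 1*74922 = 25308 - 74922 = -49614)
r = -189518 (r = -49614 - 139904 = -189518)
(a(-30, W) - 255628) + r = (-441/8 - 255628) - 189518 = -2045465/8 - 189518 = -3561609/8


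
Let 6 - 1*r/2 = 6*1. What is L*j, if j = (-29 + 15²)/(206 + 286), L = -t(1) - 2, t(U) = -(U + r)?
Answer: -49/123 ≈ -0.39837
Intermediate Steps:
r = 0 (r = 12 - 12 = 0)
t(U) = -U (t(U) = -(U + 0) = -U)
L = -1 (L = -(-1) - 2 = -1*(-1) - 2 = 1 - 2 = -1)
j = 49/123 (j = (-29 + 225)/492 = 196*(1/492) = 49/123 ≈ 0.39837)
L*j = -1*49/123 = -49/123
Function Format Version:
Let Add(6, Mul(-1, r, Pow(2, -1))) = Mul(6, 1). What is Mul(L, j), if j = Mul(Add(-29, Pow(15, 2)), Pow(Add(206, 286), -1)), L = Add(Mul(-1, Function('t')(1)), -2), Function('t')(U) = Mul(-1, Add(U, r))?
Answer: Rational(-49, 123) ≈ -0.39837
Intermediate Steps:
r = 0 (r = Add(12, Mul(-2, Mul(6, 1))) = Add(12, Mul(-2, 6)) = Add(12, -12) = 0)
Function('t')(U) = Mul(-1, U) (Function('t')(U) = Mul(-1, Add(U, 0)) = Mul(-1, U))
L = -1 (L = Add(Mul(-1, Mul(-1, 1)), -2) = Add(Mul(-1, -1), -2) = Add(1, -2) = -1)
j = Rational(49, 123) (j = Mul(Add(-29, 225), Pow(492, -1)) = Mul(196, Rational(1, 492)) = Rational(49, 123) ≈ 0.39837)
Mul(L, j) = Mul(-1, Rational(49, 123)) = Rational(-49, 123)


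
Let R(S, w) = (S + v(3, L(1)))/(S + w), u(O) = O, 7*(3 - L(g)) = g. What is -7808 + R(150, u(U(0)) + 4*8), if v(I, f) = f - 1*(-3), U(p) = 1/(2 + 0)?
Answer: -19947258/2555 ≈ -7807.1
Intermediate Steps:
U(p) = ½ (U(p) = 1/2 = ½)
L(g) = 3 - g/7
v(I, f) = 3 + f (v(I, f) = f + 3 = 3 + f)
R(S, w) = (41/7 + S)/(S + w) (R(S, w) = (S + (3 + (3 - ⅐*1)))/(S + w) = (S + (3 + (3 - ⅐)))/(S + w) = (S + (3 + 20/7))/(S + w) = (S + 41/7)/(S + w) = (41/7 + S)/(S + w))
-7808 + R(150, u(U(0)) + 4*8) = -7808 + (41/7 + 150)/(150 + (½ + 4*8)) = -7808 + (1091/7)/(150 + (½ + 32)) = -7808 + (1091/7)/(150 + 65/2) = -7808 + (1091/7)/(365/2) = -7808 + (2/365)*(1091/7) = -7808 + 2182/2555 = -19947258/2555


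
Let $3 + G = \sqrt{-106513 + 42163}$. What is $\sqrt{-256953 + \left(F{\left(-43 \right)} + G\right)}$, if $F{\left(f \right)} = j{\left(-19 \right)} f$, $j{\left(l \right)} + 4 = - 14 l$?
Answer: $\sqrt{-268222 + 15 i \sqrt{286}} \approx 0.245 + 517.9 i$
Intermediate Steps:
$j{\left(l \right)} = -4 - 14 l$
$G = -3 + 15 i \sqrt{286}$ ($G = -3 + \sqrt{-106513 + 42163} = -3 + \sqrt{-64350} = -3 + 15 i \sqrt{286} \approx -3.0 + 253.67 i$)
$F{\left(f \right)} = 262 f$ ($F{\left(f \right)} = \left(-4 - -266\right) f = \left(-4 + 266\right) f = 262 f$)
$\sqrt{-256953 + \left(F{\left(-43 \right)} + G\right)} = \sqrt{-256953 + \left(262 \left(-43\right) - \left(3 - 15 i \sqrt{286}\right)\right)} = \sqrt{-256953 - \left(11269 - 15 i \sqrt{286}\right)} = \sqrt{-268222 + 15 i \sqrt{286}}$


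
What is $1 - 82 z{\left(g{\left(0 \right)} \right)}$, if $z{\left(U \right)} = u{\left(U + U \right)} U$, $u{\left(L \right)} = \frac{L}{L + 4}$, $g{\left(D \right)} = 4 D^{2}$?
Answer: $1$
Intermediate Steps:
$u{\left(L \right)} = \frac{L}{4 + L}$
$z{\left(U \right)} = \frac{2 U^{2}}{4 + 2 U}$ ($z{\left(U \right)} = \frac{U + U}{4 + \left(U + U\right)} U = \frac{2 U}{4 + 2 U} U = \frac{2 U^{2}}{4 + 2 U}$)
$1 - 82 z{\left(g{\left(0 \right)} \right)} = 1 - 82 \frac{\left(4 \cdot 0^{2}\right)^{2}}{2 + 4 \cdot 0^{2}} = 1 - 82 \frac{\left(4 \cdot 0\right)^{2}}{2 + 4 \cdot 0} = 1 - 82 \frac{0^{2}}{2 + 0} = 1 - 82 \cdot \frac{0}{2} = 1 - 82 \cdot 0 \cdot \frac{1}{2} = 1 - 0 = 1 + 0 = 1$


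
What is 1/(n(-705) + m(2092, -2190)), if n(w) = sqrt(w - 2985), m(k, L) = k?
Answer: 1046/2190077 - 3*I*sqrt(410)/4380154 ≈ 0.00047761 - 1.3868e-5*I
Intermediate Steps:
n(w) = sqrt(-2985 + w)
1/(n(-705) + m(2092, -2190)) = 1/(sqrt(-2985 - 705) + 2092) = 1/(sqrt(-3690) + 2092) = 1/(3*I*sqrt(410) + 2092) = 1/(2092 + 3*I*sqrt(410))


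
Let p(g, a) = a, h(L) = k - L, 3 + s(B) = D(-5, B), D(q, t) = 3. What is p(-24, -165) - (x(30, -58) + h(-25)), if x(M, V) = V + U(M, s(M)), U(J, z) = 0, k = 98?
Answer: -230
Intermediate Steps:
s(B) = 0 (s(B) = -3 + 3 = 0)
h(L) = 98 - L
x(M, V) = V (x(M, V) = V + 0 = V)
p(-24, -165) - (x(30, -58) + h(-25)) = -165 - (-58 + (98 - 1*(-25))) = -165 - (-58 + (98 + 25)) = -165 - (-58 + 123) = -165 - 1*65 = -165 - 65 = -230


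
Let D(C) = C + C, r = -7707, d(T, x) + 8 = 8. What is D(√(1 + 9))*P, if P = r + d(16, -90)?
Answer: -15414*√10 ≈ -48743.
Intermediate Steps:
d(T, x) = 0 (d(T, x) = -8 + 8 = 0)
D(C) = 2*C
P = -7707 (P = -7707 + 0 = -7707)
D(√(1 + 9))*P = (2*√(1 + 9))*(-7707) = (2*√10)*(-7707) = -15414*√10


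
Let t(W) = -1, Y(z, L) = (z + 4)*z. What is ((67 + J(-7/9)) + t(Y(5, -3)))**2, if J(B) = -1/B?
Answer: 221841/49 ≈ 4527.4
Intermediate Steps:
Y(z, L) = z*(4 + z) (Y(z, L) = (4 + z)*z = z*(4 + z))
((67 + J(-7/9)) + t(Y(5, -3)))**2 = ((67 - 1/((-7/9))) - 1)**2 = ((67 - 1/((-7*1/9))) - 1)**2 = ((67 - 1/(-7/9)) - 1)**2 = ((67 - 1*(-9/7)) - 1)**2 = ((67 + 9/7) - 1)**2 = (478/7 - 1)**2 = (471/7)**2 = 221841/49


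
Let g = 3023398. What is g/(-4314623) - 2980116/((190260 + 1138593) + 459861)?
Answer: -1014781742580/428757031379 ≈ -2.3668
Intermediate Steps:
g/(-4314623) - 2980116/((190260 + 1138593) + 459861) = 3023398/(-4314623) - 2980116/((190260 + 1138593) + 459861) = 3023398*(-1/4314623) - 2980116/(1328853 + 459861) = -3023398/4314623 - 2980116/1788714 = -3023398/4314623 - 2980116*1/1788714 = -3023398/4314623 - 165562/99373 = -1014781742580/428757031379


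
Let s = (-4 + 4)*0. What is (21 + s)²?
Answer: 441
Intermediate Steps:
s = 0 (s = 0*0 = 0)
(21 + s)² = (21 + 0)² = 21² = 441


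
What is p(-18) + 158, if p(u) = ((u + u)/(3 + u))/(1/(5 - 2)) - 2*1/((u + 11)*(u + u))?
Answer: 104071/630 ≈ 165.19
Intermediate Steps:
p(u) = -1/(u*(11 + u)) + 6*u/(3 + u) (p(u) = ((2*u)/(3 + u))/(1/3) - 2*1/(2*u*(11 + u)) = (2*u/(3 + u))/(⅓) - 2*1/(2*u*(11 + u)) = (2*u/(3 + u))*3 - 1/(u*(11 + u)) = 6*u/(3 + u) - 1/(u*(11 + u)) = -1/(u*(11 + u)) + 6*u/(3 + u))
p(-18) + 158 = (-3 - 1*(-18) + 6*(-18)³ + 66*(-18)²)/((-18)*(33 + (-18)² + 14*(-18))) + 158 = -(-3 + 18 + 6*(-5832) + 66*324)/(18*(33 + 324 - 252)) + 158 = -1/18*(-3 + 18 - 34992 + 21384)/105 + 158 = -1/18*1/105*(-13593) + 158 = 4531/630 + 158 = 104071/630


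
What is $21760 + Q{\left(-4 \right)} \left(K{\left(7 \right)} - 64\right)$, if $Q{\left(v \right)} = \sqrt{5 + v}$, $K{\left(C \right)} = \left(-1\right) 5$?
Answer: $21691$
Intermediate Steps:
$K{\left(C \right)} = -5$
$21760 + Q{\left(-4 \right)} \left(K{\left(7 \right)} - 64\right) = 21760 + \sqrt{5 - 4} \left(-5 - 64\right) = 21760 + \sqrt{1} \left(-69\right) = 21760 + 1 \left(-69\right) = 21760 - 69 = 21691$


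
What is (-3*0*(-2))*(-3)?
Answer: 0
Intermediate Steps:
(-3*0*(-2))*(-3) = (0*(-2))*(-3) = 0*(-3) = 0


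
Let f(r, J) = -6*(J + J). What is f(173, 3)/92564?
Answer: -9/23141 ≈ -0.00038892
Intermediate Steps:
f(r, J) = -12*J
f(173, 3)/92564 = -12*3/92564 = -36*1/92564 = -9/23141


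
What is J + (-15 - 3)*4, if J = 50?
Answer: -22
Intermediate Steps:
J + (-15 - 3)*4 = 50 + (-15 - 3)*4 = 50 - 18*4 = 50 - 72 = -22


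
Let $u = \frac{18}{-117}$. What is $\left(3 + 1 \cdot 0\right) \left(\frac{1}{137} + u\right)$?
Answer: $- \frac{783}{1781} \approx -0.43964$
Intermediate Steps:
$u = - \frac{2}{13}$ ($u = 18 \left(- \frac{1}{117}\right) = - \frac{2}{13} \approx -0.15385$)
$\left(3 + 1 \cdot 0\right) \left(\frac{1}{137} + u\right) = \left(3 + 1 \cdot 0\right) \left(\frac{1}{137} - \frac{2}{13}\right) = \left(3 + 0\right) \left(\frac{1}{137} - \frac{2}{13}\right) = 3 \left(- \frac{261}{1781}\right) = - \frac{783}{1781}$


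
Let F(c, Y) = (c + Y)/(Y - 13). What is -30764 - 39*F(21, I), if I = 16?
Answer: -31245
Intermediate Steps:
F(c, Y) = (Y + c)/(-13 + Y)
-30764 - 39*F(21, I) = -30764 - 39*(16 + 21)/(-13 + 16) = -30764 - 39*37/3 = -30764 - 481 = -31245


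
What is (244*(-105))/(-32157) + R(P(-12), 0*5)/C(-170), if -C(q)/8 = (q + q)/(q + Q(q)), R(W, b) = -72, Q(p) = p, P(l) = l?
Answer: 105011/10719 ≈ 9.7967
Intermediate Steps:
C(q) = -8 (C(q) = -8*(q + q)/(q + q) = -8*2*q/(2*q) = -8*2*q*1/(2*q) = -8*1 = -8)
(244*(-105))/(-32157) + R(P(-12), 0*5)/C(-170) = (244*(-105))/(-32157) - 72/(-8) = -25620*(-1/32157) - 72*(-⅛) = 8540/10719 + 9 = 105011/10719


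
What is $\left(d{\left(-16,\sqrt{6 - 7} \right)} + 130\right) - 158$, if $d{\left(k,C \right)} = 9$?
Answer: $-19$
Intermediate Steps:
$\left(d{\left(-16,\sqrt{6 - 7} \right)} + 130\right) - 158 = \left(9 + 130\right) - 158 = 139 - 158 = -19$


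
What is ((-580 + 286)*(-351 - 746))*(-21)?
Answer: -6772878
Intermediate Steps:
((-580 + 286)*(-351 - 746))*(-21) = -294*(-1097)*(-21) = 322518*(-21) = -6772878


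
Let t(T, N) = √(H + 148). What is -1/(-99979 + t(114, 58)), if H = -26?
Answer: 1639/163865579 + √122/9995800319 ≈ 1.0003e-5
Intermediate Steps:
t(T, N) = √122 (t(T, N) = √(-26 + 148) = √122)
-1/(-99979 + t(114, 58)) = -1/(-99979 + √122)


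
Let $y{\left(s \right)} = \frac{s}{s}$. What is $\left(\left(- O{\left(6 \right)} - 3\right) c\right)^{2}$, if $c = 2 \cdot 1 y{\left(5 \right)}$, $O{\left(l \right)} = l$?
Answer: $324$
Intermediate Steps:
$y{\left(s \right)} = 1$
$c = 2$ ($c = 2 \cdot 1 \cdot 1 = 2 \cdot 1 = 2$)
$\left(\left(- O{\left(6 \right)} - 3\right) c\right)^{2} = \left(\left(\left(-1\right) 6 - 3\right) 2\right)^{2} = \left(\left(-6 - 3\right) 2\right)^{2} = \left(\left(-9\right) 2\right)^{2} = \left(-18\right)^{2} = 324$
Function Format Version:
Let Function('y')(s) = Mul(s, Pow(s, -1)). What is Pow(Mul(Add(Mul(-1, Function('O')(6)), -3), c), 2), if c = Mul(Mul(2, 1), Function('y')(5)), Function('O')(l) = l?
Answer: 324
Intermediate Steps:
Function('y')(s) = 1
c = 2 (c = Mul(Mul(2, 1), 1) = Mul(2, 1) = 2)
Pow(Mul(Add(Mul(-1, Function('O')(6)), -3), c), 2) = Pow(Mul(Add(Mul(-1, 6), -3), 2), 2) = Pow(Mul(Add(-6, -3), 2), 2) = Pow(Mul(-9, 2), 2) = Pow(-18, 2) = 324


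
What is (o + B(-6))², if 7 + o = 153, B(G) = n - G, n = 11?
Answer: 26569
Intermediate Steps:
B(G) = 11 - G
o = 146 (o = -7 + 153 = 146)
(o + B(-6))² = (146 + (11 - 1*(-6)))² = (146 + (11 + 6))² = (146 + 17)² = 163² = 26569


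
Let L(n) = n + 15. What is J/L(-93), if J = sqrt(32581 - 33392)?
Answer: -I*sqrt(811)/78 ≈ -0.3651*I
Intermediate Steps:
J = I*sqrt(811) (J = sqrt(-811) = I*sqrt(811) ≈ 28.478*I)
L(n) = 15 + n
J/L(-93) = (I*sqrt(811))/(15 - 93) = (I*sqrt(811))/(-78) = (I*sqrt(811))*(-1/78) = -I*sqrt(811)/78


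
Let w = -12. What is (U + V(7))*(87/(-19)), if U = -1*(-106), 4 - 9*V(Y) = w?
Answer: -28130/57 ≈ -493.51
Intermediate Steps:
V(Y) = 16/9 (V(Y) = 4/9 - 1/9*(-12) = 4/9 + 4/3 = 16/9)
U = 106
(U + V(7))*(87/(-19)) = (106 + 16/9)*(87/(-19)) = 970*(87*(-1/19))/9 = (970/9)*(-87/19) = -28130/57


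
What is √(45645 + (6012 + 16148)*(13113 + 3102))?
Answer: 3*√39930005 ≈ 18957.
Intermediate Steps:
√(45645 + (6012 + 16148)*(13113 + 3102)) = √(45645 + 22160*16215) = √(45645 + 359324400) = √359370045 = 3*√39930005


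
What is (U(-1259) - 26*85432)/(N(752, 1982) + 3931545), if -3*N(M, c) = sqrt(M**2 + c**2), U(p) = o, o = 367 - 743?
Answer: -78609166419240/139113410289397 - 13329648*sqrt(1123457)/139113410289397 ≈ -0.56517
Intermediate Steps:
o = -376
U(p) = -376
N(M, c) = -sqrt(M**2 + c**2)/3
(U(-1259) - 26*85432)/(N(752, 1982) + 3931545) = (-376 - 26*85432)/(-sqrt(752**2 + 1982**2)/3 + 3931545) = (-376 - 2221232)/(-sqrt(565504 + 3928324)/3 + 3931545) = -2221608/(-2*sqrt(1123457)/3 + 3931545) = -2221608/(3931545 - 2*sqrt(1123457)/3)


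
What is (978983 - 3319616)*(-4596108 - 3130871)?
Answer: 18086022037707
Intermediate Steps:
(978983 - 3319616)*(-4596108 - 3130871) = -2340633*(-7726979) = 18086022037707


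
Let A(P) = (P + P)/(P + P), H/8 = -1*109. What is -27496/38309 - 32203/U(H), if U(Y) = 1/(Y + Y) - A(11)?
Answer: 2151463303368/66849205 ≈ 32184.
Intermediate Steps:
H = -872 (H = 8*(-1*109) = 8*(-109) = -872)
A(P) = 1 (A(P) = (2*P)/((2*P)) = (2*P)*(1/(2*P)) = 1)
U(Y) = -1 + 1/(2*Y) (U(Y) = 1/(Y + Y) - 1*1 = 1/(2*Y) - 1 = -1 + 1/(2*Y))
-27496/38309 - 32203/U(H) = -27496/38309 - 32203*(-872/(½ - 1*(-872))) = -27496*1/38309 - 32203*(-872/(½ + 872)) = -27496/38309 - 32203/((-1/872*1745/2)) = -27496/38309 - 32203/(-1745/1744) = -27496/38309 - 32203*(-1744/1745) = -27496/38309 + 56162032/1745 = 2151463303368/66849205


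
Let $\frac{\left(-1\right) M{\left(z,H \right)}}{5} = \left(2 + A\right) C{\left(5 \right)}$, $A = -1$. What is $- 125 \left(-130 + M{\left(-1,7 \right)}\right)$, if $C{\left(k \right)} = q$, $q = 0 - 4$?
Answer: $13750$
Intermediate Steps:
$q = -4$ ($q = 0 - 4 = -4$)
$C{\left(k \right)} = -4$
$M{\left(z,H \right)} = 20$ ($M{\left(z,H \right)} = - 5 \left(2 - 1\right) \left(-4\right) = - 5 \cdot 1 \left(-4\right) = \left(-5\right) \left(-4\right) = 20$)
$- 125 \left(-130 + M{\left(-1,7 \right)}\right) = - 125 \left(-130 + 20\right) = \left(-125\right) \left(-110\right) = 13750$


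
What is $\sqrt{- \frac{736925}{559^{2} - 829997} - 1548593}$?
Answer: $\frac{i \sqrt{103687036958072877}}{258758} \approx 1244.4 i$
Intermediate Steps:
$\sqrt{- \frac{736925}{559^{2} - 829997} - 1548593} = \sqrt{- \frac{736925}{312481 - 829997} - 1548593} = \sqrt{- \frac{736925}{-517516} - 1548593} = \sqrt{\left(-736925\right) \left(- \frac{1}{517516}\right) - 1548593} = \sqrt{\frac{736925}{517516} - 1548593} = \sqrt{- \frac{801420918063}{517516}} = \frac{i \sqrt{103687036958072877}}{258758}$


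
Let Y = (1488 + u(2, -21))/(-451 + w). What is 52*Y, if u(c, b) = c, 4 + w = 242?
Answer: -77480/213 ≈ -363.76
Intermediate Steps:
w = 238 (w = -4 + 242 = 238)
Y = -1490/213 (Y = (1488 + 2)/(-451 + 238) = 1490/(-213) = 1490*(-1/213) = -1490/213 ≈ -6.9953)
52*Y = 52*(-1490/213) = -77480/213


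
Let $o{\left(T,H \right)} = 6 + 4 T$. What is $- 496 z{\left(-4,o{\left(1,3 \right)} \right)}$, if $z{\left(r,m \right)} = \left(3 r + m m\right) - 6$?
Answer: $-40672$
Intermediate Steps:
$z{\left(r,m \right)} = -6 + m^{2} + 3 r$ ($z{\left(r,m \right)} = \left(3 r + m^{2}\right) - 6 = \left(m^{2} + 3 r\right) - 6 = -6 + m^{2} + 3 r$)
$- 496 z{\left(-4,o{\left(1,3 \right)} \right)} = - 496 \left(-6 + \left(6 + 4 \cdot 1\right)^{2} + 3 \left(-4\right)\right) = - 496 \left(-6 + \left(6 + 4\right)^{2} - 12\right) = - 496 \left(-6 + 10^{2} - 12\right) = - 496 \left(-6 + 100 - 12\right) = \left(-496\right) 82 = -40672$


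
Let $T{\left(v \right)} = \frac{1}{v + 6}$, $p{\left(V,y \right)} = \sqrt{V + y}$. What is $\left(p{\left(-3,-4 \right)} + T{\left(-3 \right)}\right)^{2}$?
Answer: $- \frac{62}{9} + \frac{2 i \sqrt{7}}{3} \approx -6.8889 + 1.7638 i$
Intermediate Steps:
$T{\left(v \right)} = \frac{1}{6 + v}$
$\left(p{\left(-3,-4 \right)} + T{\left(-3 \right)}\right)^{2} = \left(\sqrt{-3 - 4} + \frac{1}{6 - 3}\right)^{2} = \left(\sqrt{-7} + \frac{1}{3}\right)^{2} = \left(i \sqrt{7} + \frac{1}{3}\right)^{2} = \left(\frac{1}{3} + i \sqrt{7}\right)^{2}$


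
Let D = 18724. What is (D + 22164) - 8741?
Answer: 32147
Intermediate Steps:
(D + 22164) - 8741 = (18724 + 22164) - 8741 = 40888 - 8741 = 32147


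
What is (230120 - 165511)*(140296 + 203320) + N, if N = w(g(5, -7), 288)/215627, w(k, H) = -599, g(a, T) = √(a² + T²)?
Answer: 4787067351171689/215627 ≈ 2.2201e+10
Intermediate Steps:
g(a, T) = √(T² + a²)
N = -599/215627 ≈ -0.0027779
(230120 - 165511)*(140296 + 203320) + N = (230120 - 165511)*(140296 + 203320) - 599/215627 = 64609*343616 - 599/215627 = 22200686144 - 599/215627 = 4787067351171689/215627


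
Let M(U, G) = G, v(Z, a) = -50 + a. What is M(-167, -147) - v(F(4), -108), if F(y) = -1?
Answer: 11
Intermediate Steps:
M(-167, -147) - v(F(4), -108) = -147 - (-50 - 108) = -147 - 1*(-158) = -147 + 158 = 11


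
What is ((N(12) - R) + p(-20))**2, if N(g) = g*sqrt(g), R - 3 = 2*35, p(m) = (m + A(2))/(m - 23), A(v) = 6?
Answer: 12960697/1849 - 150000*sqrt(3)/43 ≈ 967.53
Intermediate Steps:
p(m) = (6 + m)/(-23 + m) (p(m) = (m + 6)/(m - 23) = (6 + m)/(-23 + m))
R = 73 (R = 3 + 2*35 = 3 + 70 = 73)
N(g) = g**(3/2)
((N(12) - R) + p(-20))**2 = ((12**(3/2) - 1*73) + (6 - 20)/(-23 - 20))**2 = ((24*sqrt(3) - 73) - 14/(-43))**2 = ((-73 + 24*sqrt(3)) - 1/43*(-14))**2 = ((-73 + 24*sqrt(3)) + 14/43)**2 = (-3125/43 + 24*sqrt(3))**2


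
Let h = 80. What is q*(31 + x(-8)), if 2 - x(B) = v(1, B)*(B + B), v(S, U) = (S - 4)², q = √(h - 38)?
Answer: 177*√42 ≈ 1147.1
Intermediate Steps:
q = √42 (q = √(80 - 38) = √42 ≈ 6.4807)
v(S, U) = (-4 + S)²
x(B) = 2 - 18*B (x(B) = 2 - (-4 + 1)²*(B + B) = 2 - (-3)²*2*B = 2 - 9*2*B = 2 - 18*B)
q*(31 + x(-8)) = √42*(31 + (2 - 18*(-8))) = √42*(31 + (2 + 144)) = √42*(31 + 146) = √42*177 = 177*√42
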